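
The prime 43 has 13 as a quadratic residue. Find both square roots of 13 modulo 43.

20, 23

Since 43 ≡ 3 (mod 4), a square root of 13 is 13^((43+1)/4) = 13^11 mod 43.
Repeated squaring: 13^2≡40, 13^4≡9, 13^8≡38 (mod 43).
13^11 = 13^(8+2+1) ≡ 23 (mod 43).
Check: 23² = 529 ≡ 13 (mod 43). The two roots are 20 and 23.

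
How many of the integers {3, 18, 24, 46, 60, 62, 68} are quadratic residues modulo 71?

(3/71) = +1 → QR.
(18/71) = +1 → QR.
(24/71) = +1 → QR.
(46/71) = -1 → non-residue.
(60/71) = +1 → QR.
(62/71) = -1 → non-residue.
(68/71) = -1 → non-residue.
Total quadratic residues among the 7: 4.

4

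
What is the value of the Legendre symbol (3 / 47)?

Reciprocity: 3 ≡ 3 and 47 ≡ 3 (mod 4), so (3/47) = −(47/3).
Reduce top mod 3: now compute (2/3).
Pull out 2: since 3 ≡ 3 (mod 8), (2/3) = -1.
Reached (1/3) = 1. Collecting the sign flips along the way, the symbol is +1.

1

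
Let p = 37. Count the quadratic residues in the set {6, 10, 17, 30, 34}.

(6/37) = -1 → non-residue.
(10/37) = +1 → QR.
(17/37) = -1 → non-residue.
(30/37) = +1 → QR.
(34/37) = +1 → QR.
Total quadratic residues among the 5: 3.

3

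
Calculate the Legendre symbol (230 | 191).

First reduce: 230 ≡ 39 (mod 191).
Reciprocity: 39 ≡ 3 and 191 ≡ 3 (mod 4), so (39/191) = −(191/39).
Reduce top mod 39: now compute (35/39).
Reciprocity: 35 ≡ 3 and 39 ≡ 3 (mod 4), so (35/39) = −(39/35).
Reduce top mod 35: now compute (4/35).
Pull out 2^2: since 35 ≡ 3 (mod 8), (2/35) = -1, so (2/35)^2 = +1.
Reached (1/35) = 1. Collecting the sign flips along the way, the symbol is +1.

1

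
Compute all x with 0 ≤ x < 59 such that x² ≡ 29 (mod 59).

18, 41

Since 59 ≡ 3 (mod 4), a square root of 29 is 29^((59+1)/4) = 29^15 mod 59.
Repeated squaring: 29^2≡15, 29^4≡48, 29^8≡3 (mod 59).
29^15 = 29^(8+4+2+1) ≡ 41 (mod 59).
Check: 41² = 1681 ≡ 29 (mod 59). The two roots are 18 and 41.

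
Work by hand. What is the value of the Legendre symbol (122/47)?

First reduce: 122 ≡ 28 (mod 47).
Pull out 2^2: since 47 ≡ 7 (mod 8), (2/47) = +1, so (2/47)^2 = +1.
Reciprocity: 7 ≡ 3 and 47 ≡ 3 (mod 4), so (7/47) = −(47/7).
Reduce top mod 7: now compute (5/7).
Reciprocity: 5 ≡ 1 and 7 ≡ 3 (mod 4), so (5/7) = +(7/5).
Reduce top mod 5: now compute (2/5).
Pull out 2: since 5 ≡ 5 (mod 8), (2/5) = -1.
Reached (1/5) = 1. Collecting the sign flips along the way, the symbol is +1.

1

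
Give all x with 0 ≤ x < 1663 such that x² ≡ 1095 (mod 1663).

78, 1585

Since 1663 ≡ 3 (mod 4), a square root of 1095 is 1095^((1663+1)/4) = 1095^416 mod 1663.
Repeated squaring: 1095^2≡2, 1095^4≡4, 1095^8≡16, 1095^16≡256, 1095^32≡679, 1095^64≡390, 1095^128≡767, 1095^256≡1250 (mod 1663).
1095^416 = 1095^(256+128+32) ≡ 1585 (mod 1663).
Check: 1585² = 2512225 ≡ 1095 (mod 1663). The two roots are 78 and 1585.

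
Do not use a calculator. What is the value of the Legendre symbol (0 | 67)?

0

Top reduces to 0: gcd > 1, so the symbol is 0.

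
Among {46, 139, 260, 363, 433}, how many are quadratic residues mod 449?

2

(46/449) = +1 → QR.
(139/449) = -1 → non-residue.
(260/449) = -1 → non-residue.
(363/449) = -1 → non-residue.
(433/449) = +1 → QR.
Total quadratic residues among the 5: 2.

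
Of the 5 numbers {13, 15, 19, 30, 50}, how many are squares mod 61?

3

(13/61) = +1 → QR.
(15/61) = +1 → QR.
(19/61) = +1 → QR.
(30/61) = -1 → non-residue.
(50/61) = -1 → non-residue.
Total quadratic residues among the 5: 3.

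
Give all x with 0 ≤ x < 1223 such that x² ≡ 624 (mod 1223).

Since 1223 ≡ 3 (mod 4), a square root of 624 is 624^((1223+1)/4) = 624^306 mod 1223.
Repeated squaring: 624^2≡462, 624^4≡642, 624^8≡13, 624^16≡169, 624^32≡432, 624^64≡728, 624^128≡425, 624^256≡844 (mod 1223).
624^306 = 624^(256+32+16+2) ≡ 699 (mod 1223).
Check: 699² = 488601 ≡ 624 (mod 1223). The two roots are 524 and 699.

524, 699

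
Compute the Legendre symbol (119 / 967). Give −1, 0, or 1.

Euler's criterion: (119/967) ≡ 119^483 (mod 967).
119^2 ≡ 623 (mod 967)
119^4 ≡ 362 (mod 967)
119^8 ≡ 499 (mod 967)
119^16 ≡ 482 (mod 967)
119^32 ≡ 244 (mod 967)
119^64 ≡ 549 (mod 967)
119^128 ≡ 664 (mod 967)
119^256 ≡ 911 (mod 967)
119^483 = 119^(256+128+64+32+2+1) ≡ 966 (mod 967).
Result is 966 ≡ −1, so (119/967) = −1.

-1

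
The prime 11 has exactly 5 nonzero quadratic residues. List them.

1,3,4,5,9

Square k = 1,…,5 (k and 11−k give the same square):
1²=1, 2²=4, 3²=9, 4²≡5, 5²≡3 (mod 11).
So the quadratic residues mod 11 are {1, 3, 4, 5, 9}.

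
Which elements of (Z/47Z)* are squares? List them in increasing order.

Square k = 1,…,23 (k and 47−k give the same square):
1²=1, 2²=4, 3²=9, 4²=16, 5²=25, 6²=36, 7²≡2, 8²≡17, 9²≡34, 10²≡6, 11²≡27, 12²≡3, 13²≡28, 14²≡8, 15²≡37, 16²≡21, 17²≡7, 18²≡42, 19²≡32, 20²≡24, 21²≡18, 22²≡14, 23²≡12 (mod 47).
So the quadratic residues mod 47 are {1, 2, 3, 4, 6, 7, 8, 9, 12, 14, 16, 17, 18, 21, 24, 25, 27, 28, 32, 34, 36, 37, 42}.

1 2 3 4 6 7 8 9 12 14 16 17 18 21 24 25 27 28 32 34 36 37 42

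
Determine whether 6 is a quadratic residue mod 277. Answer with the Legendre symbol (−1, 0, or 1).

-1

Euler's criterion: (6/277) ≡ 6^138 (mod 277).
6^2 ≡ 36 (mod 277)
6^4 ≡ 188 (mod 277)
6^8 ≡ 165 (mod 277)
6^16 ≡ 79 (mod 277)
6^32 ≡ 147 (mod 277)
6^64 ≡ 3 (mod 277)
6^128 ≡ 9 (mod 277)
6^138 = 6^(128+8+2) ≡ 276 (mod 277).
Result is 276 ≡ −1, so (6/277) = −1.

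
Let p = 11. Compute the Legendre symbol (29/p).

First reduce: 29 ≡ 7 (mod 11).
Reciprocity: 7 ≡ 3 and 11 ≡ 3 (mod 4), so (7/11) = −(11/7).
Reduce top mod 7: now compute (4/7).
Pull out 2^2: since 7 ≡ 7 (mod 8), (2/7) = +1, so (2/7)^2 = +1.
Reached (1/7) = 1. Collecting the sign flips along the way, the symbol is -1.

-1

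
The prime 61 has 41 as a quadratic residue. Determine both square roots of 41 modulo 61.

61 ≡ 1 (mod 4), so we find a root by search.
Trying successive values, 23² = 529 ≡ 41 (mod 61). The other root is 61 − 23 = 38.

23, 38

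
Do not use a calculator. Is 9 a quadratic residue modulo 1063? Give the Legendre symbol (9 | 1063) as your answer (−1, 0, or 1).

1

Reciprocity: 9 ≡ 1 and 1063 ≡ 3 (mod 4), so (9/1063) = +(1063/9).
Reduce top mod 9: now compute (1/9).
Reached (1/9) = 1. Collecting the sign flips along the way, the symbol is +1.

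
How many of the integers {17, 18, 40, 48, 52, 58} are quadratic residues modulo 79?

(17/79) = -1 → non-residue.
(18/79) = +1 → QR.
(40/79) = +1 → QR.
(48/79) = -1 → non-residue.
(52/79) = +1 → QR.
(58/79) = -1 → non-residue.
Total quadratic residues among the 6: 3.

3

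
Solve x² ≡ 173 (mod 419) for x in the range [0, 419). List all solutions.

43, 376

Since 419 ≡ 3 (mod 4), a square root of 173 is 173^((419+1)/4) = 173^105 mod 419.
Repeated squaring: 173^2≡180, 173^4≡137, 173^8≡333, 173^16≡273, 173^32≡366, 173^64≡295 (mod 419).
173^105 = 173^(64+32+8+1) ≡ 43 (mod 419).
Check: 43² = 1849 ≡ 173 (mod 419). The two roots are 43 and 376.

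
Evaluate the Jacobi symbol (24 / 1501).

-1

Pull out 2^3: since 1501 ≡ 5 (mod 8), (2/1501) = -1, so (2/1501)^3 = -1.
Reciprocity: 3 ≡ 3 and 1501 ≡ 1 (mod 4), so (3/1501) = +(1501/3).
Reduce top mod 3: now compute (1/3).
Reached (1/3) = 1. Collecting the sign flips along the way, the symbol is -1.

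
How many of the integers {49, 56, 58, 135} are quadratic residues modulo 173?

(49/173) = +1 → QR.
(56/173) = +1 → QR.
(58/173) = -1 → non-residue.
(135/173) = +1 → QR.
Total quadratic residues among the 4: 3.

3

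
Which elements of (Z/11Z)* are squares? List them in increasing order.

Square k = 1,…,5 (k and 11−k give the same square):
1²=1, 2²=4, 3²=9, 4²≡5, 5²≡3 (mod 11).
So the quadratic residues mod 11 are {1, 3, 4, 5, 9}.

1 3 4 5 9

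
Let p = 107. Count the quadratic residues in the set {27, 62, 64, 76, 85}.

(27/107) = +1 → QR.
(62/107) = +1 → QR.
(64/107) = +1 → QR.
(76/107) = +1 → QR.
(85/107) = +1 → QR.
Total quadratic residues among the 5: 5.

5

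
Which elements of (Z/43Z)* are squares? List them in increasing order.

1, 4, 6, 9, 10, 11, 13, 14, 15, 16, 17, 21, 23, 24, 25, 31, 35, 36, 38, 40, 41

Square k = 1,…,21 (k and 43−k give the same square):
1²=1, 2²=4, 3²=9, 4²=16, 5²=25, 6²=36, 7²≡6, 8²≡21, 9²≡38, 10²≡14, 11²≡35, 12²≡15, 13²≡40, 14²≡24, 15²≡10, 16²≡41, 17²≡31, 18²≡23, 19²≡17, 20²≡13, 21²≡11 (mod 43).
So the quadratic residues mod 43 are {1, 4, 6, 9, 10, 11, 13, 14, 15, 16, 17, 21, 23, 24, 25, 31, 35, 36, 38, 40, 41}.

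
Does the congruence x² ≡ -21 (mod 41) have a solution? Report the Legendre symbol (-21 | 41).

Euler's criterion: (-21/41) ≡ 20^20 (mod 41).
20^2 ≡ 31 (mod 41)
20^4 ≡ 18 (mod 41)
20^8 ≡ 37 (mod 41)
20^16 ≡ 16 (mod 41)
20^20 = 20^(16+4) ≡ 1 (mod 41).
Result is 1, so (-21/41) = 1.

1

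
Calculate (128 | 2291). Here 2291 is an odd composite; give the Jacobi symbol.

Pull out 2^7: since 2291 ≡ 3 (mod 8), (2/2291) = -1, so (2/2291)^7 = -1.
Reached (1/2291) = 1. Collecting the sign flips along the way, the symbol is -1.

-1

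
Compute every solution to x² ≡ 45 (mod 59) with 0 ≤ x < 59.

24, 35

Since 59 ≡ 3 (mod 4), a square root of 45 is 45^((59+1)/4) = 45^15 mod 59.
Repeated squaring: 45^2≡19, 45^4≡7, 45^8≡49 (mod 59).
45^15 = 45^(8+4+2+1) ≡ 35 (mod 59).
Check: 35² = 1225 ≡ 45 (mod 59). The two roots are 24 and 35.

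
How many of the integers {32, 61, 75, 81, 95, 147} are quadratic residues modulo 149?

(32/149) = -1 → non-residue.
(61/149) = +1 → QR.
(75/149) = -1 → non-residue.
(81/149) = +1 → QR.
(95/149) = +1 → QR.
(147/149) = -1 → non-residue.
Total quadratic residues among the 6: 3.

3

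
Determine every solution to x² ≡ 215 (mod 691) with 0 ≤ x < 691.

339, 352

Since 691 ≡ 3 (mod 4), a square root of 215 is 215^((691+1)/4) = 215^173 mod 691.
Repeated squaring: 215^2≡619, 215^4≡347, 215^8≡175, 215^16≡221, 215^32≡471, 215^64≡30, 215^128≡209 (mod 691).
215^173 = 215^(128+32+8+4+1) ≡ 352 (mod 691).
Check: 352² = 123904 ≡ 215 (mod 691). The two roots are 339 and 352.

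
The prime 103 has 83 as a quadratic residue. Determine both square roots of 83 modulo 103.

Since 103 ≡ 3 (mod 4), a square root of 83 is 83^((103+1)/4) = 83^26 mod 103.
Repeated squaring: 83^2≡91, 83^4≡41, 83^8≡33, 83^16≡59 (mod 103).
83^26 = 83^(16+8+2) ≡ 17 (mod 103).
Check: 17² = 289 ≡ 83 (mod 103). The two roots are 17 and 86.

17, 86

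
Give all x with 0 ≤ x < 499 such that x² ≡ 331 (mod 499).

159, 340

Since 499 ≡ 3 (mod 4), a square root of 331 is 331^((499+1)/4) = 331^125 mod 499.
Repeated squaring: 331^2≡280, 331^4≡57, 331^8≡255, 331^16≡155, 331^32≡73, 331^64≡339 (mod 499).
331^125 = 331^(64+32+16+8+4+1) ≡ 159 (mod 499).
Check: 159² = 25281 ≡ 331 (mod 499). The two roots are 159 and 340.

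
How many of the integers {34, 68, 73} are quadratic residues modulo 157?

(34/157) = -1 → non-residue.
(68/157) = +1 → QR.
(73/157) = -1 → non-residue.
Total quadratic residues among the 3: 1.

1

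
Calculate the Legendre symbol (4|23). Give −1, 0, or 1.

1

Euler's criterion: (4/23) ≡ 4^11 (mod 23).
4^2 ≡ 16 (mod 23)
4^4 ≡ 3 (mod 23)
4^8 ≡ 9 (mod 23)
4^11 = 4^(8+2+1) ≡ 1 (mod 23).
Result is 1, so (4/23) = 1.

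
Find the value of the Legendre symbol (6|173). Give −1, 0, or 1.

Euler's criterion: (6/173) ≡ 6^86 (mod 173).
6^2 ≡ 36 (mod 173)
6^4 ≡ 85 (mod 173)
6^8 ≡ 132 (mod 173)
6^16 ≡ 124 (mod 173)
6^32 ≡ 152 (mod 173)
6^64 ≡ 95 (mod 173)
6^86 = 6^(64+16+4+2) ≡ 1 (mod 173).
Result is 1, so (6/173) = 1.

1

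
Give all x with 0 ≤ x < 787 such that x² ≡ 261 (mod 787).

Since 787 ≡ 3 (mod 4), a square root of 261 is 261^((787+1)/4) = 261^197 mod 787.
Repeated squaring: 261^2≡439, 261^4≡693, 261^8≡179, 261^16≡561, 261^32≡708, 261^64≡732, 261^128≡664 (mod 787).
261^197 = 261^(128+64+4+1) ≡ 281 (mod 787).
Check: 281² = 78961 ≡ 261 (mod 787). The two roots are 281 and 506.

281, 506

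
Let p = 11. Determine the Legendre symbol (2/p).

Pull out 2: since 11 ≡ 3 (mod 8), (2/11) = -1.
Reached (1/11) = 1. Collecting the sign flips along the way, the symbol is -1.

-1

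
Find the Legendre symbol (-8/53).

First reduce: -8 ≡ 45 (mod 53).
Reciprocity: 45 ≡ 1 and 53 ≡ 1 (mod 4), so (45/53) = +(53/45).
Reduce top mod 45: now compute (8/45).
Pull out 2^3: since 45 ≡ 5 (mod 8), (2/45) = -1, so (2/45)^3 = -1.
Reached (1/45) = 1. Collecting the sign flips along the way, the symbol is -1.

-1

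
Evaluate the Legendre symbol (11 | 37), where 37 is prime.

1

Reciprocity: 11 ≡ 3 and 37 ≡ 1 (mod 4), so (11/37) = +(37/11).
Reduce top mod 11: now compute (4/11).
Pull out 2^2: since 11 ≡ 3 (mod 8), (2/11) = -1, so (2/11)^2 = +1.
Reached (1/11) = 1. Collecting the sign flips along the way, the symbol is +1.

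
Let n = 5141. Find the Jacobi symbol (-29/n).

-1

First reduce: -29 ≡ 5112 (mod 5141).
Pull out 2^3: since 5141 ≡ 5 (mod 8), (2/5141) = -1, so (2/5141)^3 = -1.
Reciprocity: 639 ≡ 3 and 5141 ≡ 1 (mod 4), so (639/5141) = +(5141/639).
Reduce top mod 639: now compute (29/639).
Reciprocity: 29 ≡ 1 and 639 ≡ 3 (mod 4), so (29/639) = +(639/29).
Reduce top mod 29: now compute (1/29).
Reached (1/29) = 1. Collecting the sign flips along the way, the symbol is -1.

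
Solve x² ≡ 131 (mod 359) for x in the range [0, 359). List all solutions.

61, 298

Since 359 ≡ 3 (mod 4), a square root of 131 is 131^((359+1)/4) = 131^90 mod 359.
Repeated squaring: 131^2≡288, 131^4≡15, 131^8≡225, 131^16≡6, 131^32≡36, 131^64≡219 (mod 359).
131^90 = 131^(64+16+8+2) ≡ 298 (mod 359).
Check: 298² = 88804 ≡ 131 (mod 359). The two roots are 61 and 298.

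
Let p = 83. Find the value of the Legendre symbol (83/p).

First reduce: 83 ≡ 0 (mod 83).
Top reduces to 0: gcd > 1, so the symbol is 0.

0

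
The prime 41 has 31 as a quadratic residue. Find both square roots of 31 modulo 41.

20, 21

41 ≡ 1 (mod 4), so we find a root by search.
Trying successive values, 20² = 400 ≡ 31 (mod 41). The other root is 41 − 20 = 21.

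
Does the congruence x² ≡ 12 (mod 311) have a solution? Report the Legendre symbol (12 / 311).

Pull out 2^2: since 311 ≡ 7 (mod 8), (2/311) = +1, so (2/311)^2 = +1.
Reciprocity: 3 ≡ 3 and 311 ≡ 3 (mod 4), so (3/311) = −(311/3).
Reduce top mod 3: now compute (2/3).
Pull out 2: since 3 ≡ 3 (mod 8), (2/3) = -1.
Reached (1/3) = 1. Collecting the sign flips along the way, the symbol is +1.

1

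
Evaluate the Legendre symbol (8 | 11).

Pull out 2^3: since 11 ≡ 3 (mod 8), (2/11) = -1, so (2/11)^3 = -1.
Reached (1/11) = 1. Collecting the sign flips along the way, the symbol is -1.

-1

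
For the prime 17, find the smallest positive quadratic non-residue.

(2/17) = +1, so 2 is a residue.
(3/17) = −1, so 3 is the smallest positive non-residue mod 17.

3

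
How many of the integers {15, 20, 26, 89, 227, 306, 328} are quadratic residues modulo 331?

4

(15/331) = -1 → non-residue.
(20/331) = +1 → QR.
(26/331) = +1 → QR.
(89/331) = +1 → QR.
(227/331) = -1 → non-residue.
(306/331) = -1 → non-residue.
(328/331) = +1 → QR.
Total quadratic residues among the 7: 4.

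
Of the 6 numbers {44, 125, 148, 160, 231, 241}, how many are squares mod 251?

(44/251) = -1 → non-residue.
(125/251) = +1 → QR.
(148/251) = -1 → non-residue.
(160/251) = -1 → non-residue.
(231/251) = -1 → non-residue.
(241/251) = +1 → QR.
Total quadratic residues among the 6: 2.

2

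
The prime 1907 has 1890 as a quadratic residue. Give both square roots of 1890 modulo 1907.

Since 1907 ≡ 3 (mod 4), a square root of 1890 is 1890^((1907+1)/4) = 1890^477 mod 1907.
Repeated squaring: 1890^2≡289, 1890^4≡1520, 1890^8≡1023, 1890^16≡1493, 1890^32≡1673, 1890^64≡1360, 1890^128≡1717, 1890^256≡1774 (mod 1907).
1890^477 = 1890^(256+128+64+16+8+4+1) ≡ 832 (mod 1907).
Check: 832² = 692224 ≡ 1890 (mod 1907). The two roots are 832 and 1075.

832, 1075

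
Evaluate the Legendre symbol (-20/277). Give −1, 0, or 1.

-1

First reduce: -20 ≡ 257 (mod 277).
Reciprocity: 257 ≡ 1 and 277 ≡ 1 (mod 4), so (257/277) = +(277/257).
Reduce top mod 257: now compute (20/257).
Pull out 2^2: since 257 ≡ 1 (mod 8), (2/257) = +1, so (2/257)^2 = +1.
Reciprocity: 5 ≡ 1 and 257 ≡ 1 (mod 4), so (5/257) = +(257/5).
Reduce top mod 5: now compute (2/5).
Pull out 2: since 5 ≡ 5 (mod 8), (2/5) = -1.
Reached (1/5) = 1. Collecting the sign flips along the way, the symbol is -1.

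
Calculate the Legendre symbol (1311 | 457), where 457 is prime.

First reduce: 1311 ≡ 397 (mod 457).
Reciprocity: 397 ≡ 1 and 457 ≡ 1 (mod 4), so (397/457) = +(457/397).
Reduce top mod 397: now compute (60/397).
Pull out 2^2: since 397 ≡ 5 (mod 8), (2/397) = -1, so (2/397)^2 = +1.
Reciprocity: 15 ≡ 3 and 397 ≡ 1 (mod 4), so (15/397) = +(397/15).
Reduce top mod 15: now compute (7/15).
Reciprocity: 7 ≡ 3 and 15 ≡ 3 (mod 4), so (7/15) = −(15/7).
Reduce top mod 7: now compute (1/7).
Reached (1/7) = 1. Collecting the sign flips along the way, the symbol is -1.

-1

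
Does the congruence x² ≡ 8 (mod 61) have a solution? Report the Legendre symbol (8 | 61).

Euler's criterion: (8/61) ≡ 8^30 (mod 61).
8^2 ≡ 3 (mod 61)
8^4 ≡ 9 (mod 61)
8^8 ≡ 20 (mod 61)
8^16 ≡ 34 (mod 61)
8^30 = 8^(16+8+4+2) ≡ 60 (mod 61).
Result is 60 ≡ −1, so (8/61) = −1.

-1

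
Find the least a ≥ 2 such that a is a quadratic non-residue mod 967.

3

(2/967) = +1, so 2 is a residue.
(3/967) = −1, so 3 is the smallest positive non-residue mod 967.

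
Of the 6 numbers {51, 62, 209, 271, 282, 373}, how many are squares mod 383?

3

(51/383) = +1 → QR.
(62/383) = +1 → QR.
(209/383) = -1 → non-residue.
(271/383) = -1 → non-residue.
(282/383) = -1 → non-residue.
(373/383) = +1 → QR.
Total quadratic residues among the 6: 3.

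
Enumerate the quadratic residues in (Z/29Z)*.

Square k = 1,…,14 (k and 29−k give the same square):
1²=1, 2²=4, 3²=9, 4²=16, 5²=25, 6²≡7, 7²≡20, 8²≡6, 9²≡23, 10²≡13, 11²≡5, 12²≡28, 13²≡24, 14²≡22 (mod 29).
So the quadratic residues mod 29 are {1, 4, 5, 6, 7, 9, 13, 16, 20, 22, 23, 24, 25, 28}.

1 4 5 6 7 9 13 16 20 22 23 24 25 28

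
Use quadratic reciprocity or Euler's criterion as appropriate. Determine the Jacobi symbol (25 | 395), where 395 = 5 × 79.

Reciprocity: 25 ≡ 1 and 395 ≡ 3 (mod 4), so (25/395) = +(395/25).
Reduce top mod 25: now compute (20/25).
Pull out 2^2: since 25 ≡ 1 (mod 8), (2/25) = +1, so (2/25)^2 = +1.
Reciprocity: 5 ≡ 1 and 25 ≡ 1 (mod 4), so (5/25) = +(25/5).
Reduce top mod 5: now compute (0/5).
Top reduces to 0: gcd > 1, so the symbol is 0.

0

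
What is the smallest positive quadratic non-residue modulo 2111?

7

(2/2111) = +1, so 2 is a residue.
(3/2111) = +1, so 3 is a residue.
(4/2111) = +1, so 4 is a residue.
(5/2111) = +1, so 5 is a residue.
(6/2111) = +1, so 6 is a residue.
(7/2111) = −1, so 7 is the smallest positive non-residue mod 2111.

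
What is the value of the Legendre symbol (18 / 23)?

1

Pull out 2: since 23 ≡ 7 (mod 8), (2/23) = +1.
Reciprocity: 9 ≡ 1 and 23 ≡ 3 (mod 4), so (9/23) = +(23/9).
Reduce top mod 9: now compute (5/9).
Reciprocity: 5 ≡ 1 and 9 ≡ 1 (mod 4), so (5/9) = +(9/5).
Reduce top mod 5: now compute (4/5).
Pull out 2^2: since 5 ≡ 5 (mod 8), (2/5) = -1, so (2/5)^2 = +1.
Reached (1/5) = 1. Collecting the sign flips along the way, the symbol is +1.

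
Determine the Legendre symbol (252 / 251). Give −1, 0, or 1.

1

Euler's criterion: (252/251) ≡ 1^125 (mod 251).
1^2 ≡ 1 (mod 251)
1^4 ≡ 1 (mod 251)
1^8 ≡ 1 (mod 251)
1^16 ≡ 1 (mod 251)
1^32 ≡ 1 (mod 251)
1^64 ≡ 1 (mod 251)
1^125 = 1^(64+32+16+8+4+1) ≡ 1 (mod 251).
Result is 1, so (252/251) = 1.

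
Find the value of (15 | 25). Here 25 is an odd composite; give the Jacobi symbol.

0

Reciprocity: 15 ≡ 3 and 25 ≡ 1 (mod 4), so (15/25) = +(25/15).
Reduce top mod 15: now compute (10/15).
Pull out 2: since 15 ≡ 7 (mod 8), (2/15) = +1.
Reciprocity: 5 ≡ 1 and 15 ≡ 3 (mod 4), so (5/15) = +(15/5).
Reduce top mod 5: now compute (0/5).
Top reduces to 0: gcd > 1, so the symbol is 0.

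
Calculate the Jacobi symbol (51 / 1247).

-1

Reciprocity: 51 ≡ 3 and 1247 ≡ 3 (mod 4), so (51/1247) = −(1247/51).
Reduce top mod 51: now compute (23/51).
Reciprocity: 23 ≡ 3 and 51 ≡ 3 (mod 4), so (23/51) = −(51/23).
Reduce top mod 23: now compute (5/23).
Reciprocity: 5 ≡ 1 and 23 ≡ 3 (mod 4), so (5/23) = +(23/5).
Reduce top mod 5: now compute (3/5).
Reciprocity: 3 ≡ 3 and 5 ≡ 1 (mod 4), so (3/5) = +(5/3).
Reduce top mod 3: now compute (2/3).
Pull out 2: since 3 ≡ 3 (mod 8), (2/3) = -1.
Reached (1/3) = 1. Collecting the sign flips along the way, the symbol is -1.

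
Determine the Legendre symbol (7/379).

Reciprocity: 7 ≡ 3 and 379 ≡ 3 (mod 4), so (7/379) = −(379/7).
Reduce top mod 7: now compute (1/7).
Reached (1/7) = 1. Collecting the sign flips along the way, the symbol is -1.

-1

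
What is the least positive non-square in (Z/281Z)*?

(2/281) = +1, so 2 is a residue.
(3/281) = −1, so 3 is the smallest positive non-residue mod 281.

3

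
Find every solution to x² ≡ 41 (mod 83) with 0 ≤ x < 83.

37, 46

Since 83 ≡ 3 (mod 4), a square root of 41 is 41^((83+1)/4) = 41^21 mod 83.
Repeated squaring: 41^2≡21, 41^4≡26, 41^8≡12, 41^16≡61 (mod 83).
41^21 = 41^(16+4+1) ≡ 37 (mod 83).
Check: 37² = 1369 ≡ 41 (mod 83). The two roots are 37 and 46.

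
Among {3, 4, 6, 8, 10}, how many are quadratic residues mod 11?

2

(3/11) = +1 → QR.
(4/11) = +1 → QR.
(6/11) = -1 → non-residue.
(8/11) = -1 → non-residue.
(10/11) = -1 → non-residue.
Total quadratic residues among the 5: 2.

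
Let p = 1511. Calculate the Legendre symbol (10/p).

Pull out 2: since 1511 ≡ 7 (mod 8), (2/1511) = +1.
Reciprocity: 5 ≡ 1 and 1511 ≡ 3 (mod 4), so (5/1511) = +(1511/5).
Reduce top mod 5: now compute (1/5).
Reached (1/5) = 1. Collecting the sign flips along the way, the symbol is +1.

1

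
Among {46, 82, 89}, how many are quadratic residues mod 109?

3

(46/109) = +1 → QR.
(82/109) = +1 → QR.
(89/109) = +1 → QR.
Total quadratic residues among the 3: 3.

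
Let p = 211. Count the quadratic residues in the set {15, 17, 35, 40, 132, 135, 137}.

1

(15/211) = -1 → non-residue.
(17/211) = -1 → non-residue.
(35/211) = -1 → non-residue.
(40/211) = -1 → non-residue.
(132/211) = -1 → non-residue.
(135/211) = -1 → non-residue.
(137/211) = +1 → QR.
Total quadratic residues among the 7: 1.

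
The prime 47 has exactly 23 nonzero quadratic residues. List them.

1,2,3,4,6,7,8,9,12,14,16,17,18,21,24,25,27,28,32,34,36,37,42

Square k = 1,…,23 (k and 47−k give the same square):
1²=1, 2²=4, 3²=9, 4²=16, 5²=25, 6²=36, 7²≡2, 8²≡17, 9²≡34, 10²≡6, 11²≡27, 12²≡3, 13²≡28, 14²≡8, 15²≡37, 16²≡21, 17²≡7, 18²≡42, 19²≡32, 20²≡24, 21²≡18, 22²≡14, 23²≡12 (mod 47).
So the quadratic residues mod 47 are {1, 2, 3, 4, 6, 7, 8, 9, 12, 14, 16, 17, 18, 21, 24, 25, 27, 28, 32, 34, 36, 37, 42}.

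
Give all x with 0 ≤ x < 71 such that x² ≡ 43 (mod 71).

16, 55

Since 71 ≡ 3 (mod 4), a square root of 43 is 43^((71+1)/4) = 43^18 mod 71.
Repeated squaring: 43^2≡3, 43^4≡9, 43^8≡10, 43^16≡29 (mod 71).
43^18 = 43^(16+2) ≡ 16 (mod 71).
Check: 16² = 256 ≡ 43 (mod 71). The two roots are 16 and 55.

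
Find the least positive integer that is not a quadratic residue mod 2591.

7

(2/2591) = +1, so 2 is a residue.
(3/2591) = +1, so 3 is a residue.
(4/2591) = +1, so 4 is a residue.
(5/2591) = +1, so 5 is a residue.
(6/2591) = +1, so 6 is a residue.
(7/2591) = −1, so 7 is the smallest positive non-residue mod 2591.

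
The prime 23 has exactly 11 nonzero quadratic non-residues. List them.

5 7 10 11 14 15 17 19 20 21 22

Square k = 1,…,11 (k and 23−k give the same square):
1²=1, 2²=4, 3²=9, 4²=16, 5²≡2, 6²≡13, 7²≡3, 8²≡18, 9²≡12, 10²≡8, 11²≡6 (mod 23).
The residues are {1, 2, 3, 4, 6, 8, 9, 12, 13, 16, 18}; the non-residues are the remaining 11 nonzero classes.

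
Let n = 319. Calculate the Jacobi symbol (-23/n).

-1

First reduce: -23 ≡ 296 (mod 319).
Pull out 2^3: since 319 ≡ 7 (mod 8), (2/319) = +1, so (2/319)^3 = +1.
Reciprocity: 37 ≡ 1 and 319 ≡ 3 (mod 4), so (37/319) = +(319/37).
Reduce top mod 37: now compute (23/37).
Reciprocity: 23 ≡ 3 and 37 ≡ 1 (mod 4), so (23/37) = +(37/23).
Reduce top mod 23: now compute (14/23).
Pull out 2: since 23 ≡ 7 (mod 8), (2/23) = +1.
Reciprocity: 7 ≡ 3 and 23 ≡ 3 (mod 4), so (7/23) = −(23/7).
Reduce top mod 7: now compute (2/7).
Pull out 2: since 7 ≡ 7 (mod 8), (2/7) = +1.
Reached (1/7) = 1. Collecting the sign flips along the way, the symbol is -1.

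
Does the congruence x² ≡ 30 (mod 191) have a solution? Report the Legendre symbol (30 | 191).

Pull out 2: since 191 ≡ 7 (mod 8), (2/191) = +1.
Reciprocity: 15 ≡ 3 and 191 ≡ 3 (mod 4), so (15/191) = −(191/15).
Reduce top mod 15: now compute (11/15).
Reciprocity: 11 ≡ 3 and 15 ≡ 3 (mod 4), so (11/15) = −(15/11).
Reduce top mod 11: now compute (4/11).
Pull out 2^2: since 11 ≡ 3 (mod 8), (2/11) = -1, so (2/11)^2 = +1.
Reached (1/11) = 1. Collecting the sign flips along the way, the symbol is +1.

1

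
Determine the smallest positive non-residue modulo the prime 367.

(2/367) = +1, so 2 is a residue.
(3/367) = −1, so 3 is the smallest positive non-residue mod 367.

3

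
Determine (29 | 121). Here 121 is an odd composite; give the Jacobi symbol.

Reciprocity: 29 ≡ 1 and 121 ≡ 1 (mod 4), so (29/121) = +(121/29).
Reduce top mod 29: now compute (5/29).
Reciprocity: 5 ≡ 1 and 29 ≡ 1 (mod 4), so (5/29) = +(29/5).
Reduce top mod 5: now compute (4/5).
Pull out 2^2: since 5 ≡ 5 (mod 8), (2/5) = -1, so (2/5)^2 = +1.
Reached (1/5) = 1. Collecting the sign flips along the way, the symbol is +1.

1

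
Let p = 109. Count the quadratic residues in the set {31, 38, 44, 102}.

(31/109) = +1 → QR.
(38/109) = +1 → QR.
(44/109) = -1 → non-residue.
(102/109) = +1 → QR.
Total quadratic residues among the 4: 3.

3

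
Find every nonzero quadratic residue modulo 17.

1, 2, 4, 8, 9, 13, 15, 16

Square k = 1,…,8 (k and 17−k give the same square):
1²=1, 2²=4, 3²=9, 4²=16, 5²≡8, 6²≡2, 7²≡15, 8²≡13 (mod 17).
So the quadratic residues mod 17 are {1, 2, 4, 8, 9, 13, 15, 16}.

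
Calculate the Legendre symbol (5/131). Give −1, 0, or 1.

Euler's criterion: (5/131) ≡ 5^65 (mod 131).
5^2 ≡ 25 (mod 131)
5^4 ≡ 101 (mod 131)
5^8 ≡ 114 (mod 131)
5^16 ≡ 27 (mod 131)
5^32 ≡ 74 (mod 131)
5^64 ≡ 105 (mod 131)
5^65 = 5^(64+1) ≡ 1 (mod 131).
Result is 1, so (5/131) = 1.

1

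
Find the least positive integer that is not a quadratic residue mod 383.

(2/383) = +1, so 2 is a residue.
(3/383) = +1, so 3 is a residue.
(4/383) = +1, so 4 is a residue.
(5/383) = −1, so 5 is the smallest positive non-residue mod 383.

5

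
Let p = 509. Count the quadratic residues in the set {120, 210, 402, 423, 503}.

(120/509) = +1 → QR.
(210/509) = -1 → non-residue.
(402/509) = +1 → QR.
(423/509) = -1 → non-residue.
(503/509) = +1 → QR.
Total quadratic residues among the 5: 3.

3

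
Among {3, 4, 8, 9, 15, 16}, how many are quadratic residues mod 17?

5

(3/17) = -1 → non-residue.
(4/17) = +1 → QR.
(8/17) = +1 → QR.
(9/17) = +1 → QR.
(15/17) = +1 → QR.
(16/17) = +1 → QR.
Total quadratic residues among the 6: 5.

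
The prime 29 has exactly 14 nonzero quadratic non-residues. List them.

2 3 8 10 11 12 14 15 17 18 19 21 26 27

Square k = 1,…,14 (k and 29−k give the same square):
1²=1, 2²=4, 3²=9, 4²=16, 5²=25, 6²≡7, 7²≡20, 8²≡6, 9²≡23, 10²≡13, 11²≡5, 12²≡28, 13²≡24, 14²≡22 (mod 29).
The residues are {1, 4, 5, 6, 7, 9, 13, 16, 20, 22, 23, 24, 25, 28}; the non-residues are the remaining 14 nonzero classes.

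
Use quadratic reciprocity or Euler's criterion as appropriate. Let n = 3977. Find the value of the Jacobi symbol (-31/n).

First reduce: -31 ≡ 3946 (mod 3977).
Pull out 2: since 3977 ≡ 1 (mod 8), (2/3977) = +1.
Reciprocity: 1973 ≡ 1 and 3977 ≡ 1 (mod 4), so (1973/3977) = +(3977/1973).
Reduce top mod 1973: now compute (31/1973).
Reciprocity: 31 ≡ 3 and 1973 ≡ 1 (mod 4), so (31/1973) = +(1973/31).
Reduce top mod 31: now compute (20/31).
Pull out 2^2: since 31 ≡ 7 (mod 8), (2/31) = +1, so (2/31)^2 = +1.
Reciprocity: 5 ≡ 1 and 31 ≡ 3 (mod 4), so (5/31) = +(31/5).
Reduce top mod 5: now compute (1/5).
Reached (1/5) = 1. Collecting the sign flips along the way, the symbol is +1.

1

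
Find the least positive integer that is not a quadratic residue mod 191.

(2/191) = +1, so 2 is a residue.
(3/191) = +1, so 3 is a residue.
(4/191) = +1, so 4 is a residue.
(5/191) = +1, so 5 is a residue.
(6/191) = +1, so 6 is a residue.
(7/191) = −1, so 7 is the smallest positive non-residue mod 191.

7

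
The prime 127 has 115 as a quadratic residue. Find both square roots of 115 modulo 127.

Since 127 ≡ 3 (mod 4), a square root of 115 is 115^((127+1)/4) = 115^32 mod 127.
Repeated squaring: 115^2≡17, 115^4≡35, 115^8≡82, 115^16≡120, 115^32≡49 (mod 127).
115^32 = 115^(32) ≡ 49 (mod 127).
Check: 49² = 2401 ≡ 115 (mod 127). The two roots are 49 and 78.

49, 78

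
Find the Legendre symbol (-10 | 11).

First reduce: -10 ≡ 1 (mod 11).
Reached (1/11) = 1. Collecting the sign flips along the way, the symbol is +1.

1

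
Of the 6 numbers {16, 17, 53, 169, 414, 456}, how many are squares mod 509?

3

(16/509) = +1 → QR.
(17/509) = +1 → QR.
(53/509) = -1 → non-residue.
(169/509) = +1 → QR.
(414/509) = -1 → non-residue.
(456/509) = -1 → non-residue.
Total quadratic residues among the 6: 3.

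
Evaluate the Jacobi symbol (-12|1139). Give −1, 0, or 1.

-1

First reduce: -12 ≡ 1127 (mod 1139).
Reciprocity: 1127 ≡ 3 and 1139 ≡ 3 (mod 4), so (1127/1139) = −(1139/1127).
Reduce top mod 1127: now compute (12/1127).
Pull out 2^2: since 1127 ≡ 7 (mod 8), (2/1127) = +1, so (2/1127)^2 = +1.
Reciprocity: 3 ≡ 3 and 1127 ≡ 3 (mod 4), so (3/1127) = −(1127/3).
Reduce top mod 3: now compute (2/3).
Pull out 2: since 3 ≡ 3 (mod 8), (2/3) = -1.
Reached (1/3) = 1. Collecting the sign flips along the way, the symbol is -1.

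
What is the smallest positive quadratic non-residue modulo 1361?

(2/1361) = +1, so 2 is a residue.
(3/1361) = −1, so 3 is the smallest positive non-residue mod 1361.

3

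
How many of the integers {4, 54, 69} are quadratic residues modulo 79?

(4/79) = +1 → QR.
(54/79) = -1 → non-residue.
(69/79) = -1 → non-residue.
Total quadratic residues among the 3: 1.

1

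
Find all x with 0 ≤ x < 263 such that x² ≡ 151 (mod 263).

Since 263 ≡ 3 (mod 4), a square root of 151 is 151^((263+1)/4) = 151^66 mod 263.
Repeated squaring: 151^2≡183, 151^4≡88, 151^8≡117, 151^16≡13, 151^32≡169, 151^64≡157 (mod 263).
151^66 = 151^(64+2) ≡ 64 (mod 263).
Check: 64² = 4096 ≡ 151 (mod 263). The two roots are 64 and 199.

64, 199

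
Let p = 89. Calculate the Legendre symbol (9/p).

1

Reciprocity: 9 ≡ 1 and 89 ≡ 1 (mod 4), so (9/89) = +(89/9).
Reduce top mod 9: now compute (8/9).
Pull out 2^3: since 9 ≡ 1 (mod 8), (2/9) = +1, so (2/9)^3 = +1.
Reached (1/9) = 1. Collecting the sign flips along the way, the symbol is +1.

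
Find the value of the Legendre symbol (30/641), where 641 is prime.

Euler's criterion: (30/641) ≡ 30^320 (mod 641).
30^2 ≡ 259 (mod 641)
30^4 ≡ 417 (mod 641)
30^8 ≡ 178 (mod 641)
30^16 ≡ 275 (mod 641)
30^32 ≡ 628 (mod 641)
30^64 ≡ 169 (mod 641)
30^128 ≡ 357 (mod 641)
30^256 ≡ 531 (mod 641)
30^320 = 30^(256+64) ≡ 640 (mod 641).
Result is 640 ≡ −1, so (30/641) = −1.

-1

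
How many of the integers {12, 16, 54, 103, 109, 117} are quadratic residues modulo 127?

3

(12/127) = -1 → non-residue.
(16/127) = +1 → QR.
(54/127) = -1 → non-residue.
(103/127) = +1 → QR.
(109/127) = -1 → non-residue.
(117/127) = +1 → QR.
Total quadratic residues among the 6: 3.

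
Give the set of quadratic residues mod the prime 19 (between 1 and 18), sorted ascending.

Square k = 1,…,9 (k and 19−k give the same square):
1²=1, 2²=4, 3²=9, 4²=16, 5²≡6, 6²≡17, 7²≡11, 8²≡7, 9²≡5 (mod 19).
So the quadratic residues mod 19 are {1, 4, 5, 6, 7, 9, 11, 16, 17}.

1,4,5,6,7,9,11,16,17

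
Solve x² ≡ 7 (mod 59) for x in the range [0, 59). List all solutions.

Since 59 ≡ 3 (mod 4), a square root of 7 is 7^((59+1)/4) = 7^15 mod 59.
Repeated squaring: 7^2≡49, 7^4≡41, 7^8≡29 (mod 59).
7^15 = 7^(8+4+2+1) ≡ 19 (mod 59).
Check: 19² = 361 ≡ 7 (mod 59). The two roots are 19 and 40.

19, 40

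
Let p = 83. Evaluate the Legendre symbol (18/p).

-1

Pull out 2: since 83 ≡ 3 (mod 8), (2/83) = -1.
Reciprocity: 9 ≡ 1 and 83 ≡ 3 (mod 4), so (9/83) = +(83/9).
Reduce top mod 9: now compute (2/9).
Pull out 2: since 9 ≡ 1 (mod 8), (2/9) = +1.
Reached (1/9) = 1. Collecting the sign flips along the way, the symbol is -1.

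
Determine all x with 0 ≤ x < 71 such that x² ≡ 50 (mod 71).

Since 71 ≡ 3 (mod 4), a square root of 50 is 50^((71+1)/4) = 50^18 mod 71.
Repeated squaring: 50^2≡15, 50^4≡12, 50^8≡2, 50^16≡4 (mod 71).
50^18 = 50^(16+2) ≡ 60 (mod 71).
Check: 60² = 3600 ≡ 50 (mod 71). The two roots are 11 and 60.

11, 60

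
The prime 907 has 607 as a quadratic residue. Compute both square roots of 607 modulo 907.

Since 907 ≡ 3 (mod 4), a square root of 607 is 607^((907+1)/4) = 607^227 mod 907.
Repeated squaring: 607^2≡207, 607^4≡220, 607^8≡329, 607^16≡308, 607^32≡536, 607^64≡684, 607^128≡751 (mod 907).
607^227 = 607^(128+64+32+2+1) ≡ 473 (mod 907).
Check: 473² = 223729 ≡ 607 (mod 907). The two roots are 434 and 473.

434, 473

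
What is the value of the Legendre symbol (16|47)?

Pull out 2^4: since 47 ≡ 7 (mod 8), (2/47) = +1, so (2/47)^4 = +1.
Reached (1/47) = 1. Collecting the sign flips along the way, the symbol is +1.

1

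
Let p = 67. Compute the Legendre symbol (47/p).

1

Euler's criterion: (47/67) ≡ 47^33 (mod 67).
47^2 ≡ 65 (mod 67)
47^4 ≡ 4 (mod 67)
47^8 ≡ 16 (mod 67)
47^16 ≡ 55 (mod 67)
47^32 ≡ 10 (mod 67)
47^33 = 47^(32+1) ≡ 1 (mod 67).
Result is 1, so (47/67) = 1.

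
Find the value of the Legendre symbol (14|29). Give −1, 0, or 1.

Pull out 2: since 29 ≡ 5 (mod 8), (2/29) = -1.
Reciprocity: 7 ≡ 3 and 29 ≡ 1 (mod 4), so (7/29) = +(29/7).
Reduce top mod 7: now compute (1/7).
Reached (1/7) = 1. Collecting the sign flips along the way, the symbol is -1.

-1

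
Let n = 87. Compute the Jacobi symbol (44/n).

Pull out 2^2: since 87 ≡ 7 (mod 8), (2/87) = +1, so (2/87)^2 = +1.
Reciprocity: 11 ≡ 3 and 87 ≡ 3 (mod 4), so (11/87) = −(87/11).
Reduce top mod 11: now compute (10/11).
Pull out 2: since 11 ≡ 3 (mod 8), (2/11) = -1.
Reciprocity: 5 ≡ 1 and 11 ≡ 3 (mod 4), so (5/11) = +(11/5).
Reduce top mod 5: now compute (1/5).
Reached (1/5) = 1. Collecting the sign flips along the way, the symbol is +1.

1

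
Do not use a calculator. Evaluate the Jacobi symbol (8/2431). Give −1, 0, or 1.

Pull out 2^3: since 2431 ≡ 7 (mod 8), (2/2431) = +1, so (2/2431)^3 = +1.
Reached (1/2431) = 1. Collecting the sign flips along the way, the symbol is +1.

1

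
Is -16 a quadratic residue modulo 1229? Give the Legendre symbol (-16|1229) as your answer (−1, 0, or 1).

1

First reduce: -16 ≡ 1213 (mod 1229).
Reciprocity: 1213 ≡ 1 and 1229 ≡ 1 (mod 4), so (1213/1229) = +(1229/1213).
Reduce top mod 1213: now compute (16/1213).
Pull out 2^4: since 1213 ≡ 5 (mod 8), (2/1213) = -1, so (2/1213)^4 = +1.
Reached (1/1213) = 1. Collecting the sign flips along the way, the symbol is +1.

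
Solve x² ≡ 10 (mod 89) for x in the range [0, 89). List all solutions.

89 ≡ 1 (mod 4), so we find a root by search.
Trying successive values, 30² = 900 ≡ 10 (mod 89). The other root is 89 − 30 = 59.

30, 59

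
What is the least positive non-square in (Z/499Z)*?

(2/499) = −1, so 2 is the smallest positive non-residue mod 499.

2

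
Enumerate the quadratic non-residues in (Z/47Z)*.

5,10,11,13,15,19,20,22,23,26,29,30,31,33,35,38,39,40,41,43,44,45,46

Square k = 1,…,23 (k and 47−k give the same square):
1²=1, 2²=4, 3²=9, 4²=16, 5²=25, 6²=36, 7²≡2, 8²≡17, 9²≡34, 10²≡6, 11²≡27, 12²≡3, 13²≡28, 14²≡8, 15²≡37, 16²≡21, 17²≡7, 18²≡42, 19²≡32, 20²≡24, 21²≡18, 22²≡14, 23²≡12 (mod 47).
The residues are {1, 2, 3, 4, 6, 7, 8, 9, 12, 14, 16, 17, 18, 21, 24, 25, 27, 28, 32, 34, 36, 37, 42}; the non-residues are the remaining 23 nonzero classes.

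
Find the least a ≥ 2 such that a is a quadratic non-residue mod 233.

3

(2/233) = +1, so 2 is a residue.
(3/233) = −1, so 3 is the smallest positive non-residue mod 233.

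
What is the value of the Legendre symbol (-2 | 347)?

First reduce: -2 ≡ 345 (mod 347).
Reciprocity: 345 ≡ 1 and 347 ≡ 3 (mod 4), so (345/347) = +(347/345).
Reduce top mod 345: now compute (2/345).
Pull out 2: since 345 ≡ 1 (mod 8), (2/345) = +1.
Reached (1/345) = 1. Collecting the sign flips along the way, the symbol is +1.

1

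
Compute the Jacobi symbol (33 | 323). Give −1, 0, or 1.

Reciprocity: 33 ≡ 1 and 323 ≡ 3 (mod 4), so (33/323) = +(323/33).
Reduce top mod 33: now compute (26/33).
Pull out 2: since 33 ≡ 1 (mod 8), (2/33) = +1.
Reciprocity: 13 ≡ 1 and 33 ≡ 1 (mod 4), so (13/33) = +(33/13).
Reduce top mod 13: now compute (7/13).
Reciprocity: 7 ≡ 3 and 13 ≡ 1 (mod 4), so (7/13) = +(13/7).
Reduce top mod 7: now compute (6/7).
Pull out 2: since 7 ≡ 7 (mod 8), (2/7) = +1.
Reciprocity: 3 ≡ 3 and 7 ≡ 3 (mod 4), so (3/7) = −(7/3).
Reduce top mod 3: now compute (1/3).
Reached (1/3) = 1. Collecting the sign flips along the way, the symbol is -1.

-1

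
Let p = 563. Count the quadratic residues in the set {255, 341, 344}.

(255/563) = -1 → non-residue.
(341/563) = -1 → non-residue.
(344/563) = +1 → QR.
Total quadratic residues among the 3: 1.

1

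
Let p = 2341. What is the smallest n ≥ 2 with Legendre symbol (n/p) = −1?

2

(2/2341) = −1, so 2 is the smallest positive non-residue mod 2341.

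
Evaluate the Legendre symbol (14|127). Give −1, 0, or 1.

-1

Euler's criterion: (14/127) ≡ 14^63 (mod 127).
14^2 ≡ 69 (mod 127)
14^4 ≡ 62 (mod 127)
14^8 ≡ 34 (mod 127)
14^16 ≡ 13 (mod 127)
14^32 ≡ 42 (mod 127)
14^63 = 14^(32+16+8+4+2+1) ≡ 126 (mod 127).
Result is 126 ≡ −1, so (14/127) = −1.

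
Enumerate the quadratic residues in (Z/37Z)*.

1 3 4 7 9 10 11 12 16 21 25 26 27 28 30 33 34 36

Square k = 1,…,18 (k and 37−k give the same square):
1²=1, 2²=4, 3²=9, 4²=16, 5²=25, 6²=36, 7²≡12, 8²≡27, 9²≡7, 10²≡26, 11²≡10, 12²≡33, 13²≡21, 14²≡11, 15²≡3, 16²≡34, 17²≡30, 18²≡28 (mod 37).
So the quadratic residues mod 37 are {1, 3, 4, 7, 9, 10, 11, 12, 16, 21, 25, 26, 27, 28, 30, 33, 34, 36}.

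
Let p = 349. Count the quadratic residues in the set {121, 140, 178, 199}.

(121/349) = +1 → QR.
(140/349) = -1 → non-residue.
(178/349) = +1 → QR.
(199/349) = -1 → non-residue.
Total quadratic residues among the 4: 2.

2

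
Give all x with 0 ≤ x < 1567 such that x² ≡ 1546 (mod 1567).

465, 1102

Since 1567 ≡ 3 (mod 4), a square root of 1546 is 1546^((1567+1)/4) = 1546^392 mod 1567.
Repeated squaring: 1546^2≡441, 1546^4≡173, 1546^8≡156, 1546^16≡831, 1546^32≡1081, 1546^64≡1146, 1546^128≡170, 1546^256≡694 (mod 1567).
1546^392 = 1546^(256+128+8) ≡ 465 (mod 1567).
Check: 465² = 216225 ≡ 1546 (mod 1567). The two roots are 465 and 1102.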